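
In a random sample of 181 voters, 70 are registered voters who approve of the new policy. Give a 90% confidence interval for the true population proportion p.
(0.327, 0.446)

Proportion CI:
p̂ = 70/181 = 0.38674
SE = √(p̂(1-p̂)/n) = √(0.38674 · 0.61326 / 181) = 0.03620

z* = 1.645
Margin = z* · SE = 1.645 · 0.03620 = 0.0595

CI: 0.38674 ± 0.0595 = (0.327, 0.446)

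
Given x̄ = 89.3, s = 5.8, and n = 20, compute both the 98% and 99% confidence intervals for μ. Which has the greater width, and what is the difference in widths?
99% CI is wider by 0.83

df = 19
98% CI: t* = 2.539, (86.01, 92.59), width = 2 · t* · s/√n = 6.59
99% CI: t* = 2.861, (85.59, 93.01), width = 2 · t* · s/√n = 7.42

The 99% CI is wider by 7.42 - 6.59 = 0.83.
Higher confidence requires a wider interval.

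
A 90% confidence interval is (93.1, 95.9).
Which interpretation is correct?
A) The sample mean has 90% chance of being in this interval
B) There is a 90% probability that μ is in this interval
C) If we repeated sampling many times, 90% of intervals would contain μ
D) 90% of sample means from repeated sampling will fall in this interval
C

A) Wrong — x̄ is observed and sits in the interval by construction.
B) Wrong — μ is fixed; the randomness lives in the interval, not in μ.
C) Correct — this is the frequentist long-run coverage interpretation.
D) Wrong — coverage applies to intervals containing μ, not to future x̄ values.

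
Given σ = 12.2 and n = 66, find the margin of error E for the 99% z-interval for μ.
Margin of error = 3.87

Margin of error = z* · σ/√n
= 2.576 · 12.2/√66
= 2.576 · 12.2/8.1240
= 3.87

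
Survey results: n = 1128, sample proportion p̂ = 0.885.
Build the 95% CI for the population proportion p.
(0.866, 0.904)

Proportion CI:
SE = √(p̂(1-p̂)/n) = √(0.885 · 0.115 / 1128) = 0.00950

z* = 1.960
Margin = z* · SE = 1.960 · 0.00950 = 0.0186

CI: 0.885 ± 0.0186 = (0.866, 0.904)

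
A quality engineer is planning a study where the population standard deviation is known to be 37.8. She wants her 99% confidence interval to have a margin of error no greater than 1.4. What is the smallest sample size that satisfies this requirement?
n ≥ 4838

For margin E ≤ 1.4:
n ≥ (z* · σ / E)²
n ≥ (2.576 · 37.8 / 1.4)²
n ≥ 4837.48

Minimum n = 4838 (rounding up)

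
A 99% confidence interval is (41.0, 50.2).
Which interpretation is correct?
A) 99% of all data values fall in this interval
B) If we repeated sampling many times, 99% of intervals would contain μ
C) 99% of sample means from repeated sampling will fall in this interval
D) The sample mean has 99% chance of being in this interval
B

A) Wrong — a CI is about the parameter μ, not individual data values.
B) Correct — this is the frequentist long-run coverage interpretation.
C) Wrong — coverage applies to intervals containing μ, not to future x̄ values.
D) Wrong — x̄ is observed and sits in the interval by construction.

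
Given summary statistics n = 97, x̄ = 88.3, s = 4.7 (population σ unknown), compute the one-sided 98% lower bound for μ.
μ ≥ 87.31

Lower bound (one-sided):
t* = 2.082 (one-sided for 98%)
Lower bound = x̄ - t* · s/√n = 88.3 - 2.082 · 4.7/√97 = 87.31

We are 98% confident that μ ≥ 87.31.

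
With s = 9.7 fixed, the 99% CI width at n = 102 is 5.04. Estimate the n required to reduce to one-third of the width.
n ≈ 918

CI width ∝ 1/√n
To reduce width by factor 3, need √n to grow by 3 → need 3² = 9 times as many samples.

Current: n = 102, width = 5.04
New: n = 918, width ≈ 1.65

Width reduced by factor of 5.04/1.65 = 3.05.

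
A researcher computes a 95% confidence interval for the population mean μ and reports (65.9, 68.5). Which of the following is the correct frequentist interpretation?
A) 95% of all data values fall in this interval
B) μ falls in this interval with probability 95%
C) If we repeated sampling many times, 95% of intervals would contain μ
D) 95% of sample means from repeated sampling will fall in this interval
C

A) Wrong — a CI is about the parameter μ, not individual data values.
B) Wrong — μ is fixed; the randomness lives in the interval, not in μ.
C) Correct — this is the frequentist long-run coverage interpretation.
D) Wrong — coverage applies to intervals containing μ, not to future x̄ values.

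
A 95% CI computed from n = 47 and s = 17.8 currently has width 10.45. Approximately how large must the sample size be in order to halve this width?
n ≈ 188

CI width ∝ 1/√n
To reduce width by factor 2, need √n to grow by 2 → need 2² = 4 times as many samples.

Current: n = 47, width = 10.45
New: n = 188, width ≈ 5.12

Width reduced by factor of 10.45/5.12 = 2.04.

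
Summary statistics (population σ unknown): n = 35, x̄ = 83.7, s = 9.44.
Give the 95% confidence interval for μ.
(80.46, 86.94)

t-interval (σ unknown):
df = n - 1 = 34
t* = 2.032 for 95% confidence

Margin of error = t* · s/√n = 2.032 · 9.44/√35 = 3.24

CI: (80.46, 86.94)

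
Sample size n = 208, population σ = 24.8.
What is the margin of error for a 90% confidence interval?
Margin of error = 2.83

Margin of error = z* · σ/√n
= 1.645 · 24.8/√208
= 1.645 · 24.8/14.4222
= 2.83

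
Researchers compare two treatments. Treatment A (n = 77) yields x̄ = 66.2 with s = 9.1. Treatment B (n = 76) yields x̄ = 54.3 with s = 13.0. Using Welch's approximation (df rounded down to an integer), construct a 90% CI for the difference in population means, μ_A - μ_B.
(8.89, 14.91)

Difference: x̄₁ - x̄₂ = 11.90
SE = √(s₁²/n₁ + s₂²/n₂) = √(9.1²/77 + 13.0²/76) = 1.8164
df = 134.13 → 134 (Welch–Satterthwaite, rounded down)
t* = 1.656

CI: 11.90 ± 1.656 · 1.8164 = 11.90 ± 3.01 = (8.89, 14.91)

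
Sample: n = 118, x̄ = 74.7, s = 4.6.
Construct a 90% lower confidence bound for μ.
μ ≥ 74.15

Lower bound (one-sided):
t* = 1.289 (one-sided for 90%)
Lower bound = x̄ - t* · s/√n = 74.7 - 1.289 · 4.6/√118 = 74.15

We are 90% confident that μ ≥ 74.15.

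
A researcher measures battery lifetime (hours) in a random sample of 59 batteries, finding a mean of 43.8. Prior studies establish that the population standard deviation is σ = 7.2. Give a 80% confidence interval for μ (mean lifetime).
(42.60, 45.00)

z-interval (σ known):
z* = 1.282 for 80% confidence

Margin of error = z* · σ/√n = 1.282 · 7.2/√59 = 1.20

CI: (43.8 - 1.20, 43.8 + 1.20) = (42.60, 45.00)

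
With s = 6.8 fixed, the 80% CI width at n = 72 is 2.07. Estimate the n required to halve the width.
n ≈ 288

CI width ∝ 1/√n
To reduce width by factor 2, need √n to grow by 2 → need 2² = 4 times as many samples.

Current: n = 72, width = 2.07
New: n = 288, width ≈ 1.03

Width reduced by factor of 2.07/1.03 = 2.01.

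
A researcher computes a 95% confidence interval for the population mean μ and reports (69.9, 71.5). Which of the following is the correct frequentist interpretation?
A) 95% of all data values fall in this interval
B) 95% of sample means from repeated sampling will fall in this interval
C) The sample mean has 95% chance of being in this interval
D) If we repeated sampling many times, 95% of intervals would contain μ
D

A) Wrong — a CI is about the parameter μ, not individual data values.
B) Wrong — coverage applies to intervals containing μ, not to future x̄ values.
C) Wrong — x̄ is observed and sits in the interval by construction.
D) Correct — this is the frequentist long-run coverage interpretation.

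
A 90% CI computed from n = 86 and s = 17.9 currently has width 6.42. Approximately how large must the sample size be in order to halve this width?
n ≈ 344

CI width ∝ 1/√n
To reduce width by factor 2, need √n to grow by 2 → need 2² = 4 times as many samples.

Current: n = 86, width = 6.42
New: n = 344, width ≈ 3.18

Width reduced by factor of 6.42/3.18 = 2.02.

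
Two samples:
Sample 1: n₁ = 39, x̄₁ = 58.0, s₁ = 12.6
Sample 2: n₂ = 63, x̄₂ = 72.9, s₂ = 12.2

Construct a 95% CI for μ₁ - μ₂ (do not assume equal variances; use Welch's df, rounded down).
(-19.95, -9.85)

Difference: x̄₁ - x̄₂ = -14.90
SE = √(s₁²/n₁ + s₂²/n₂) = √(12.6²/39 + 12.2²/63) = 2.5364
df = 78.67 → 78 (Welch–Satterthwaite, rounded down)
t* = 1.991

CI: -14.90 ± 1.991 · 2.5364 = -14.90 ± 5.05 = (-19.95, -9.85)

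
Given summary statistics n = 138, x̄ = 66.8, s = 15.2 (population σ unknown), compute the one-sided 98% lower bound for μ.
μ ≥ 64.12

Lower bound (one-sided):
t* = 2.073 (one-sided for 98%)
Lower bound = x̄ - t* · s/√n = 66.8 - 2.073 · 15.2/√138 = 64.12

We are 98% confident that μ ≥ 64.12.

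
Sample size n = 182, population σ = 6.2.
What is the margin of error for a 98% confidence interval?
Margin of error = 1.07

Margin of error = z* · σ/√n
= 2.326 · 6.2/√182
= 2.326 · 6.2/13.4907
= 1.07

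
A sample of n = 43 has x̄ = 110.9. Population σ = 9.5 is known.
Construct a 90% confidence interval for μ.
(108.52, 113.28)

z-interval (σ known):
z* = 1.645 for 90% confidence

Margin of error = z* · σ/√n = 1.645 · 9.5/√43 = 2.38

CI: (110.9 - 2.38, 110.9 + 2.38) = (108.52, 113.28)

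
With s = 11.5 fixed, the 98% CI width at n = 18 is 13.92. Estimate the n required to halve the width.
n ≈ 72

CI width ∝ 1/√n
To reduce width by factor 2, need √n to grow by 2 → need 2² = 4 times as many samples.

Current: n = 18, width = 13.92
New: n = 72, width ≈ 6.45

Width reduced by factor of 13.92/6.45 = 2.16.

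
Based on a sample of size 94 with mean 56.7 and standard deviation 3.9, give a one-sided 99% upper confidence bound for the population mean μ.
μ ≤ 57.65

Upper bound (one-sided):
t* = 2.367 (one-sided for 99%)
Upper bound = x̄ + t* · s/√n = 56.7 + 2.367 · 3.9/√94 = 57.65

We are 99% confident that μ ≤ 57.65.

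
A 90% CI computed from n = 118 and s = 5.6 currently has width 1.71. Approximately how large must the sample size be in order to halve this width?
n ≈ 472

CI width ∝ 1/√n
To reduce width by factor 2, need √n to grow by 2 → need 2² = 4 times as many samples.

Current: n = 118, width = 1.71
New: n = 472, width ≈ 0.85

Width reduced by factor of 1.71/0.85 = 2.01.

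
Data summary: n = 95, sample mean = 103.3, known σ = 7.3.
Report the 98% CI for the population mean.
(101.56, 105.04)

z-interval (σ known):
z* = 2.326 for 98% confidence

Margin of error = z* · σ/√n = 2.326 · 7.3/√95 = 1.74

CI: (103.3 - 1.74, 103.3 + 1.74) = (101.56, 105.04)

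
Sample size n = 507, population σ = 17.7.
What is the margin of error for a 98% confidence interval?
Margin of error = 1.83

Margin of error = z* · σ/√n
= 2.326 · 17.7/√507
= 2.326 · 17.7/22.5167
= 1.83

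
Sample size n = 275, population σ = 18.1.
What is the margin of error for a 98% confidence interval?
Margin of error = 2.54

Margin of error = z* · σ/√n
= 2.326 · 18.1/√275
= 2.326 · 18.1/16.5831
= 2.54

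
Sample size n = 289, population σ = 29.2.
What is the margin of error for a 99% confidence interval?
Margin of error = 4.42

Margin of error = z* · σ/√n
= 2.576 · 29.2/√289
= 2.576 · 29.2/17.0000
= 4.42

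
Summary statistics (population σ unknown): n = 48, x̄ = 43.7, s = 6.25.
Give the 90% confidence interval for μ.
(42.19, 45.21)

t-interval (σ unknown):
df = n - 1 = 47
t* = 1.678 for 90% confidence

Margin of error = t* · s/√n = 1.678 · 6.25/√48 = 1.51

CI: (42.19, 45.21)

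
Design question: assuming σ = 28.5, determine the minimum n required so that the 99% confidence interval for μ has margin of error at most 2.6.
n ≥ 798

For margin E ≤ 2.6:
n ≥ (z* · σ / E)²
n ≥ (2.576 · 28.5 / 2.6)²
n ≥ 797.32

Minimum n = 798 (rounding up)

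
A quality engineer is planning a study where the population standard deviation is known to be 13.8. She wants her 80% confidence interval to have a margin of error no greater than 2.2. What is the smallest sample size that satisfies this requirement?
n ≥ 65

For margin E ≤ 2.2:
n ≥ (z* · σ / E)²
n ≥ (1.282 · 13.8 / 2.2)²
n ≥ 64.67

Minimum n = 65 (rounding up)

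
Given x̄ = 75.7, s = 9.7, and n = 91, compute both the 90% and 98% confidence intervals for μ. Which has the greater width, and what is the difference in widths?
98% CI is wider by 1.44

df = 90
90% CI: t* = 1.662, (74.01, 77.39), width = 2 · t* · s/√n = 3.38
98% CI: t* = 2.368, (73.29, 78.11), width = 2 · t* · s/√n = 4.82

The 98% CI is wider by 4.82 - 3.38 = 1.44.
Higher confidence requires a wider interval.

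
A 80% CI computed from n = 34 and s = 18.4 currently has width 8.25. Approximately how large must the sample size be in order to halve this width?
n ≈ 136

CI width ∝ 1/√n
To reduce width by factor 2, need √n to grow by 2 → need 2² = 4 times as many samples.

Current: n = 34, width = 8.25
New: n = 136, width ≈ 4.06

Width reduced by factor of 8.25/4.06 = 2.03.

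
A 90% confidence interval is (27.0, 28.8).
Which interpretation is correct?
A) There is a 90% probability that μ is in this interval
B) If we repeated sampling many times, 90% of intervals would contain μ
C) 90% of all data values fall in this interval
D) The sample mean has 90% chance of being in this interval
B

A) Wrong — μ is fixed; the randomness lives in the interval, not in μ.
B) Correct — this is the frequentist long-run coverage interpretation.
C) Wrong — a CI is about the parameter μ, not individual data values.
D) Wrong — x̄ is observed and sits in the interval by construction.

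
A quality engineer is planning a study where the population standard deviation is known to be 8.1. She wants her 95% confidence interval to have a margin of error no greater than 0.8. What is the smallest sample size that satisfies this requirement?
n ≥ 394

For margin E ≤ 0.8:
n ≥ (z* · σ / E)²
n ≥ (1.960 · 8.1 / 0.8)²
n ≥ 393.82

Minimum n = 394 (rounding up)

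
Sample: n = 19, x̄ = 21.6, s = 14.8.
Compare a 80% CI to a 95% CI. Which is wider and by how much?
95% CI is wider by 5.24

df = 18
80% CI: t* = 1.330, (17.08, 26.12), width = 2 · t* · s/√n = 9.03
95% CI: t* = 2.101, (14.47, 28.73), width = 2 · t* · s/√n = 14.27

The 95% CI is wider by 14.27 - 9.03 = 5.24.
Higher confidence requires a wider interval.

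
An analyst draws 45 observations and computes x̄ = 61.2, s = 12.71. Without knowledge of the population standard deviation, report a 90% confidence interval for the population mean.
(58.02, 64.38)

t-interval (σ unknown):
df = n - 1 = 44
t* = 1.680 for 90% confidence

Margin of error = t* · s/√n = 1.680 · 12.71/√45 = 3.18

CI: (58.02, 64.38)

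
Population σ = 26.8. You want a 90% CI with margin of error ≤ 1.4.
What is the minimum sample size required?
n ≥ 992

For margin E ≤ 1.4:
n ≥ (z* · σ / E)²
n ≥ (1.645 · 26.8 / 1.4)²
n ≥ 991.62

Minimum n = 992 (rounding up)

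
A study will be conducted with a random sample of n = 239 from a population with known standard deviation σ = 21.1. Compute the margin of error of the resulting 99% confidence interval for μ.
Margin of error = 3.52

Margin of error = z* · σ/√n
= 2.576 · 21.1/√239
= 2.576 · 21.1/15.4596
= 3.52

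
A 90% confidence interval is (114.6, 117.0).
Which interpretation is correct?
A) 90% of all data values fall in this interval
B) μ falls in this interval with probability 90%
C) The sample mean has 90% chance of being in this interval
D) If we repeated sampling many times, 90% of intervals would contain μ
D

A) Wrong — a CI is about the parameter μ, not individual data values.
B) Wrong — μ is fixed; the randomness lives in the interval, not in μ.
C) Wrong — x̄ is observed and sits in the interval by construction.
D) Correct — this is the frequentist long-run coverage interpretation.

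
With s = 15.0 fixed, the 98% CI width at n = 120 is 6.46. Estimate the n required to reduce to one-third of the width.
n ≈ 1080

CI width ∝ 1/√n
To reduce width by factor 3, need √n to grow by 3 → need 3² = 9 times as many samples.

Current: n = 120, width = 6.46
New: n = 1080, width ≈ 2.13

Width reduced by factor of 6.46/2.13 = 3.03.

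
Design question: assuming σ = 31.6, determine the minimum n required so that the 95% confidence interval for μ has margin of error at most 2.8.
n ≥ 490

For margin E ≤ 2.8:
n ≥ (z* · σ / E)²
n ≥ (1.960 · 31.6 / 2.8)²
n ≥ 489.29

Minimum n = 490 (rounding up)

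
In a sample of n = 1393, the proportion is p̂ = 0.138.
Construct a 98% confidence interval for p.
(0.117, 0.159)

Proportion CI:
SE = √(p̂(1-p̂)/n) = √(0.138 · 0.862 / 1393) = 0.00924

z* = 2.326
Margin = z* · SE = 2.326 · 0.00924 = 0.0215

CI: 0.138 ± 0.0215 = (0.117, 0.159)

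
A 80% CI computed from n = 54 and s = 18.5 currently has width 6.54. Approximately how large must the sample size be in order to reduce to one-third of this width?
n ≈ 486

CI width ∝ 1/√n
To reduce width by factor 3, need √n to grow by 3 → need 3² = 9 times as many samples.

Current: n = 54, width = 6.54
New: n = 486, width ≈ 2.15

Width reduced by factor of 6.54/2.15 = 3.04.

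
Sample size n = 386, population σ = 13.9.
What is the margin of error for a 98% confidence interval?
Margin of error = 1.65

Margin of error = z* · σ/√n
= 2.326 · 13.9/√386
= 2.326 · 13.9/19.6469
= 1.65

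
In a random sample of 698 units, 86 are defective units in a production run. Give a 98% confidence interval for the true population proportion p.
(0.094, 0.152)

Proportion CI:
p̂ = 86/698 = 0.12321
SE = √(p̂(1-p̂)/n) = √(0.12321 · 0.87679 / 698) = 0.01244

z* = 2.326
Margin = z* · SE = 2.326 · 0.01244 = 0.0289

CI: 0.12321 ± 0.0289 = (0.094, 0.152)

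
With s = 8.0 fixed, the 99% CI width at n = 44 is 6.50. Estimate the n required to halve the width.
n ≈ 176

CI width ∝ 1/√n
To reduce width by factor 2, need √n to grow by 2 → need 2² = 4 times as many samples.

Current: n = 44, width = 6.50
New: n = 176, width ≈ 3.14

Width reduced by factor of 6.50/3.14 = 2.07.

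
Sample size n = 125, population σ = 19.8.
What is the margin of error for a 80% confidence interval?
Margin of error = 2.27

Margin of error = z* · σ/√n
= 1.282 · 19.8/√125
= 1.282 · 19.8/11.1803
= 2.27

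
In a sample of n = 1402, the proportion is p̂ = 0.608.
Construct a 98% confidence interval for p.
(0.578, 0.638)

Proportion CI:
SE = √(p̂(1-p̂)/n) = √(0.608 · 0.392 / 1402) = 0.01304

z* = 2.326
Margin = z* · SE = 2.326 · 0.01304 = 0.0303

CI: 0.608 ± 0.0303 = (0.578, 0.638)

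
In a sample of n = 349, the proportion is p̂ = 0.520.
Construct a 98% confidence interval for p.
(0.458, 0.582)

Proportion CI:
SE = √(p̂(1-p̂)/n) = √(0.520 · 0.480 / 349) = 0.02674

z* = 2.326
Margin = z* · SE = 2.326 · 0.02674 = 0.0622

CI: 0.520 ± 0.0622 = (0.458, 0.582)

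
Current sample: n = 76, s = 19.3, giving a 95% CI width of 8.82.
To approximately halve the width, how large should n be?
n ≈ 304

CI width ∝ 1/√n
To reduce width by factor 2, need √n to grow by 2 → need 2² = 4 times as many samples.

Current: n = 76, width = 8.82
New: n = 304, width ≈ 4.36

Width reduced by factor of 8.82/4.36 = 2.02.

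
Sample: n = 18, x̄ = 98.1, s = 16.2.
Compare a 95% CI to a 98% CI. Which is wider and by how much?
98% CI is wider by 3.49

df = 17
95% CI: t* = 2.110, (90.04, 106.16), width = 2 · t* · s/√n = 16.11
98% CI: t* = 2.567, (88.30, 107.90), width = 2 · t* · s/√n = 19.60

The 98% CI is wider by 19.60 - 16.11 = 3.49.
Higher confidence requires a wider interval.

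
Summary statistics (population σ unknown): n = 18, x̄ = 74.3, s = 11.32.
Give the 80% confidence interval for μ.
(70.74, 77.86)

t-interval (σ unknown):
df = n - 1 = 17
t* = 1.333 for 80% confidence

Margin of error = t* · s/√n = 1.333 · 11.32/√18 = 3.56

CI: (70.74, 77.86)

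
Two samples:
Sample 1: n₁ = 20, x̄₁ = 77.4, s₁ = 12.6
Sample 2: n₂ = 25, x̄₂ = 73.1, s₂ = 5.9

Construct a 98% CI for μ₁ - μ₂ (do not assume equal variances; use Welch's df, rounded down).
(-3.29, 11.89)

Difference: x̄₁ - x̄₂ = 4.30
SE = √(s₁²/n₁ + s₂²/n₂) = √(12.6²/20 + 5.9²/25) = 3.0546
df = 25.63 → 25 (Welch–Satterthwaite, rounded down)
t* = 2.485

CI: 4.30 ± 2.485 · 3.0546 = 4.30 ± 7.59 = (-3.29, 11.89)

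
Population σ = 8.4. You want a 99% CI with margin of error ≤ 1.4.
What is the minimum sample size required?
n ≥ 239

For margin E ≤ 1.4:
n ≥ (z* · σ / E)²
n ≥ (2.576 · 8.4 / 1.4)²
n ≥ 238.89

Minimum n = 239 (rounding up)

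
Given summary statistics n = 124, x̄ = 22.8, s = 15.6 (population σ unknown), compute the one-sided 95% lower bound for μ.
μ ≥ 20.48

Lower bound (one-sided):
t* = 1.657 (one-sided for 95%)
Lower bound = x̄ - t* · s/√n = 22.8 - 1.657 · 15.6/√124 = 20.48

We are 95% confident that μ ≥ 20.48.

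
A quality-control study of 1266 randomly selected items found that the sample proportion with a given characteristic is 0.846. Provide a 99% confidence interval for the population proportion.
(0.820, 0.872)

Proportion CI:
SE = √(p̂(1-p̂)/n) = √(0.846 · 0.154 / 1266) = 0.01014

z* = 2.576
Margin = z* · SE = 2.576 · 0.01014 = 0.0261

CI: 0.846 ± 0.0261 = (0.820, 0.872)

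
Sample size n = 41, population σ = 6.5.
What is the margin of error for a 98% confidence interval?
Margin of error = 2.36

Margin of error = z* · σ/√n
= 2.326 · 6.5/√41
= 2.326 · 6.5/6.4031
= 2.36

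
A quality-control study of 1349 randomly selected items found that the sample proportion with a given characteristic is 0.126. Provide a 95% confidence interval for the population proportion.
(0.108, 0.144)

Proportion CI:
SE = √(p̂(1-p̂)/n) = √(0.126 · 0.874 / 1349) = 0.00904

z* = 1.960
Margin = z* · SE = 1.960 · 0.00904 = 0.0177

CI: 0.126 ± 0.0177 = (0.108, 0.144)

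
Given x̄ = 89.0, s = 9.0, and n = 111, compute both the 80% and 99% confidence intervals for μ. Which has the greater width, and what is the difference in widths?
99% CI is wider by 2.28

df = 110
80% CI: t* = 1.289, (87.90, 90.10), width = 2 · t* · s/√n = 2.20
99% CI: t* = 2.621, (86.76, 91.24), width = 2 · t* · s/√n = 4.48

The 99% CI is wider by 4.48 - 2.20 = 2.28.
Higher confidence requires a wider interval.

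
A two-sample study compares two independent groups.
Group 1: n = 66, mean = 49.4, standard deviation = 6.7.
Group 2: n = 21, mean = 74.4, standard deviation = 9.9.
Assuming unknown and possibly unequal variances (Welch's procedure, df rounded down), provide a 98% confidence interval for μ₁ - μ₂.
(-30.73, -19.27)

Difference: x̄₁ - x̄₂ = -25.00
SE = √(s₁²/n₁ + s₂²/n₂) = √(6.7²/66 + 9.9²/21) = 2.3124
df = 26.08 → 26 (Welch–Satterthwaite, rounded down)
t* = 2.479

CI: -25.00 ± 2.479 · 2.3124 = -25.00 ± 5.73 = (-30.73, -19.27)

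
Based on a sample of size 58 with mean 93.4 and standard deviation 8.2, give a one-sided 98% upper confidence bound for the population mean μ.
μ ≤ 95.66

Upper bound (one-sided):
t* = 2.102 (one-sided for 98%)
Upper bound = x̄ + t* · s/√n = 93.4 + 2.102 · 8.2/√58 = 95.66

We are 98% confident that μ ≤ 95.66.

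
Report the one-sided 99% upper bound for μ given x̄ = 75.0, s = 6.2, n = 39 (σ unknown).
μ ≤ 77.41

Upper bound (one-sided):
t* = 2.429 (one-sided for 99%)
Upper bound = x̄ + t* · s/√n = 75.0 + 2.429 · 6.2/√39 = 77.41

We are 99% confident that μ ≤ 77.41.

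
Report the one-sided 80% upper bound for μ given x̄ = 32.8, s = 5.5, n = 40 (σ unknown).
μ ≤ 33.54

Upper bound (one-sided):
t* = 0.851 (one-sided for 80%)
Upper bound = x̄ + t* · s/√n = 32.8 + 0.851 · 5.5/√40 = 33.54

We are 80% confident that μ ≤ 33.54.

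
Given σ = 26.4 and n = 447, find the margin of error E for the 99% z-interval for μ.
Margin of error = 3.22

Margin of error = z* · σ/√n
= 2.576 · 26.4/√447
= 2.576 · 26.4/21.1424
= 3.22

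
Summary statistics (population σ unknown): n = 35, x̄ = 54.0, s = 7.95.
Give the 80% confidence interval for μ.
(52.24, 55.76)

t-interval (σ unknown):
df = n - 1 = 34
t* = 1.307 for 80% confidence

Margin of error = t* · s/√n = 1.307 · 7.95/√35 = 1.76

CI: (52.24, 55.76)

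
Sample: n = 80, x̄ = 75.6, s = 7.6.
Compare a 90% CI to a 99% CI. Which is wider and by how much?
99% CI is wider by 1.66

df = 79
90% CI: t* = 1.664, (74.19, 77.01), width = 2 · t* · s/√n = 2.83
99% CI: t* = 2.640, (73.36, 77.84), width = 2 · t* · s/√n = 4.49

The 99% CI is wider by 4.49 - 2.83 = 1.66.
Higher confidence requires a wider interval.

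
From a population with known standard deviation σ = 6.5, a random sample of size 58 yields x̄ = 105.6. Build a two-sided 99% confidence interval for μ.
(103.40, 107.80)

z-interval (σ known):
z* = 2.576 for 99% confidence

Margin of error = z* · σ/√n = 2.576 · 6.5/√58 = 2.20

CI: (105.6 - 2.20, 105.6 + 2.20) = (103.40, 107.80)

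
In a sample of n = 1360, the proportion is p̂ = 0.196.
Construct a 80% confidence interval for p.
(0.182, 0.210)

Proportion CI:
SE = √(p̂(1-p̂)/n) = √(0.196 · 0.804 / 1360) = 0.01076

z* = 1.282
Margin = z* · SE = 1.282 · 0.01076 = 0.0138

CI: 0.196 ± 0.0138 = (0.182, 0.210)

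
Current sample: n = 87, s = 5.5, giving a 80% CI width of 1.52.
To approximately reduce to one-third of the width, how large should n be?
n ≈ 783

CI width ∝ 1/√n
To reduce width by factor 3, need √n to grow by 3 → need 3² = 9 times as many samples.

Current: n = 87, width = 1.52
New: n = 783, width ≈ 0.50

Width reduced by factor of 1.52/0.50 = 3.04.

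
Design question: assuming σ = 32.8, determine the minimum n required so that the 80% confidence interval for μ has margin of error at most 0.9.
n ≥ 2183

For margin E ≤ 0.9:
n ≥ (z* · σ / E)²
n ≥ (1.282 · 32.8 / 0.9)²
n ≥ 2182.92

Minimum n = 2183 (rounding up)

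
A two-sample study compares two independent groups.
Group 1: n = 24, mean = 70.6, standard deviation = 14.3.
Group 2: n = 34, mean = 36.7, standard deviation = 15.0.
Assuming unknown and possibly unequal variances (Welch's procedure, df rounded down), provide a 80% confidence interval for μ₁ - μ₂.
(28.85, 38.95)

Difference: x̄₁ - x̄₂ = 33.90
SE = √(s₁²/n₁ + s₂²/n₂) = √(14.3²/24 + 15.0²/34) = 3.8908
df = 51.11 → 51 (Welch–Satterthwaite, rounded down)
t* = 1.298

CI: 33.90 ± 1.298 · 3.8908 = 33.90 ± 5.05 = (28.85, 38.95)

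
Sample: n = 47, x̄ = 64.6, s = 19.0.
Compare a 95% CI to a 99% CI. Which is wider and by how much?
99% CI is wider by 3.73

df = 46
95% CI: t* = 2.013, (59.02, 70.18), width = 2 · t* · s/√n = 11.16
99% CI: t* = 2.687, (57.15, 72.05), width = 2 · t* · s/√n = 14.89

The 99% CI is wider by 14.89 - 11.16 = 3.73.
Higher confidence requires a wider interval.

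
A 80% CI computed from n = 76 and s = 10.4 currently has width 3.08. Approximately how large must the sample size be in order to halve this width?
n ≈ 304

CI width ∝ 1/√n
To reduce width by factor 2, need √n to grow by 2 → need 2² = 4 times as many samples.

Current: n = 76, width = 3.08
New: n = 304, width ≈ 1.53

Width reduced by factor of 3.08/1.53 = 2.01.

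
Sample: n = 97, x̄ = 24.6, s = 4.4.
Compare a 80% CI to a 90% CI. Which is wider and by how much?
90% CI is wider by 0.33

df = 96
80% CI: t* = 1.290, (24.02, 25.18), width = 2 · t* · s/√n = 1.15
90% CI: t* = 1.661, (23.86, 25.34), width = 2 · t* · s/√n = 1.48

The 90% CI is wider by 1.48 - 1.15 = 0.33.
Higher confidence requires a wider interval.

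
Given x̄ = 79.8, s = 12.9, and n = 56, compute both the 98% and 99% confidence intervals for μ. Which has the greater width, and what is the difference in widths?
99% CI is wider by 0.94

df = 55
98% CI: t* = 2.396, (75.67, 83.93), width = 2 · t* · s/√n = 8.26
99% CI: t* = 2.668, (75.20, 84.40), width = 2 · t* · s/√n = 9.20

The 99% CI is wider by 9.20 - 8.26 = 0.94.
Higher confidence requires a wider interval.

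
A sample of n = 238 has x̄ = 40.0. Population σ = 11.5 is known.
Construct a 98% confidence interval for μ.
(38.27, 41.73)

z-interval (σ known):
z* = 2.326 for 98% confidence

Margin of error = z* · σ/√n = 2.326 · 11.5/√238 = 1.73

CI: (40.0 - 1.73, 40.0 + 1.73) = (38.27, 41.73)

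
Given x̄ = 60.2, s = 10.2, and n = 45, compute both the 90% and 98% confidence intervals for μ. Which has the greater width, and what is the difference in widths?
98% CI is wider by 2.23

df = 44
90% CI: t* = 1.680, (57.65, 62.75), width = 2 · t* · s/√n = 5.11
98% CI: t* = 2.414, (56.53, 63.87), width = 2 · t* · s/√n = 7.34

The 98% CI is wider by 7.34 - 5.11 = 2.23.
Higher confidence requires a wider interval.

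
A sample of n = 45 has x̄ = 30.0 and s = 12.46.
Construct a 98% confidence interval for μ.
(25.52, 34.48)

t-interval (σ unknown):
df = n - 1 = 44
t* = 2.414 for 98% confidence

Margin of error = t* · s/√n = 2.414 · 12.46/√45 = 4.48

CI: (25.52, 34.48)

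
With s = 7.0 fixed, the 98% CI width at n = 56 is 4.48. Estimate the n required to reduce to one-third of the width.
n ≈ 504

CI width ∝ 1/√n
To reduce width by factor 3, need √n to grow by 3 → need 3² = 9 times as many samples.

Current: n = 56, width = 4.48
New: n = 504, width ≈ 1.46

Width reduced by factor of 4.48/1.46 = 3.07.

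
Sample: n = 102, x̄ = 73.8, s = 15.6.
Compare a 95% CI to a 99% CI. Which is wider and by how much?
99% CI is wider by 1.98

df = 101
95% CI: t* = 1.984, (70.74, 76.86), width = 2 · t* · s/√n = 6.13
99% CI: t* = 2.625, (69.75, 77.85), width = 2 · t* · s/√n = 8.11

The 99% CI is wider by 8.11 - 6.13 = 1.98.
Higher confidence requires a wider interval.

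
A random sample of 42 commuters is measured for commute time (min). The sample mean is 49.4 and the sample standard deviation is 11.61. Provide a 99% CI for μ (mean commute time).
(44.56, 54.24)

t-interval (σ unknown):
df = n - 1 = 41
t* = 2.701 for 99% confidence

Margin of error = t* · s/√n = 2.701 · 11.61/√42 = 4.84

CI: (44.56, 54.24)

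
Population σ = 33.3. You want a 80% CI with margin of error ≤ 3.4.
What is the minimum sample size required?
n ≥ 158

For margin E ≤ 3.4:
n ≥ (z* · σ / E)²
n ≥ (1.282 · 33.3 / 3.4)²
n ≥ 157.65

Minimum n = 158 (rounding up)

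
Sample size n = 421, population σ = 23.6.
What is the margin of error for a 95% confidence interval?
Margin of error = 2.25

Margin of error = z* · σ/√n
= 1.960 · 23.6/√421
= 1.960 · 23.6/20.5183
= 2.25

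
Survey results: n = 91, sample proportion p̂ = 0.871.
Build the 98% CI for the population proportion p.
(0.789, 0.953)

Proportion CI:
SE = √(p̂(1-p̂)/n) = √(0.871 · 0.129 / 91) = 0.03514

z* = 2.326
Margin = z* · SE = 2.326 · 0.03514 = 0.0817

CI: 0.871 ± 0.0817 = (0.789, 0.953)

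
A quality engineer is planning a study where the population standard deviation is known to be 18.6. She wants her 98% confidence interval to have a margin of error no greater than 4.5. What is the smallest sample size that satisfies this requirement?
n ≥ 93

For margin E ≤ 4.5:
n ≥ (z* · σ / E)²
n ≥ (2.326 · 18.6 / 4.5)²
n ≥ 92.43

Minimum n = 93 (rounding up)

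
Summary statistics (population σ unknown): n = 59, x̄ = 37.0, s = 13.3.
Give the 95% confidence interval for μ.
(33.53, 40.47)

t-interval (σ unknown):
df = n - 1 = 58
t* = 2.002 for 95% confidence

Margin of error = t* · s/√n = 2.002 · 13.3/√59 = 3.47

CI: (33.53, 40.47)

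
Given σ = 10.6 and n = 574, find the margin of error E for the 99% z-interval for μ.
Margin of error = 1.14

Margin of error = z* · σ/√n
= 2.576 · 10.6/√574
= 2.576 · 10.6/23.9583
= 1.14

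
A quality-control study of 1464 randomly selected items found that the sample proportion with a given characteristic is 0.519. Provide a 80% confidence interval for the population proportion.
(0.502, 0.536)

Proportion CI:
SE = √(p̂(1-p̂)/n) = √(0.519 · 0.481 / 1464) = 0.01306

z* = 1.282
Margin = z* · SE = 1.282 · 0.01306 = 0.0167

CI: 0.519 ± 0.0167 = (0.502, 0.536)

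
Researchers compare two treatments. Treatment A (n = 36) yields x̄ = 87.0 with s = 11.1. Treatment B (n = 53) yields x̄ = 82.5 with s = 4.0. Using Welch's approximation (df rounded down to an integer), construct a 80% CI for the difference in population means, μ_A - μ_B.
(1.99, 7.01)

Difference: x̄₁ - x̄₂ = 4.50
SE = √(s₁²/n₁ + s₂²/n₂) = √(11.1²/36 + 4.0²/53) = 1.9299
df = 41.23 → 41 (Welch–Satterthwaite, rounded down)
t* = 1.303

CI: 4.50 ± 1.303 · 1.9299 = 4.50 ± 2.51 = (1.99, 7.01)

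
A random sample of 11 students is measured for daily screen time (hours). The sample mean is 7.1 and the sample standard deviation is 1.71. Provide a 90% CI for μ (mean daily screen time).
(6.17, 8.03)

t-interval (σ unknown):
df = n - 1 = 10
t* = 1.812 for 90% confidence

Margin of error = t* · s/√n = 1.812 · 1.71/√11 = 0.93

CI: (6.17, 8.03)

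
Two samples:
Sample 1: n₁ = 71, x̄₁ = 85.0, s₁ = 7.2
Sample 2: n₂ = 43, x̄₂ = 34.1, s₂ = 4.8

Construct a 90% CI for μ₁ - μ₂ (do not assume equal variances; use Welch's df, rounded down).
(49.03, 52.77)

Difference: x̄₁ - x̄₂ = 50.90
SE = √(s₁²/n₁ + s₂²/n₂) = √(7.2²/71 + 4.8²/43) = 1.1251
df = 110.90 → 110 (Welch–Satterthwaite, rounded down)
t* = 1.659

CI: 50.90 ± 1.659 · 1.1251 = 50.90 ± 1.87 = (49.03, 52.77)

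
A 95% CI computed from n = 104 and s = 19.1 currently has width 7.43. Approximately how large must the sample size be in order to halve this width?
n ≈ 416

CI width ∝ 1/√n
To reduce width by factor 2, need √n to grow by 2 → need 2² = 4 times as many samples.

Current: n = 104, width = 7.43
New: n = 416, width ≈ 3.68

Width reduced by factor of 7.43/3.68 = 2.02.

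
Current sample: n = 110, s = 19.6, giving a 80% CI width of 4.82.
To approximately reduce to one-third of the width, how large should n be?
n ≈ 990

CI width ∝ 1/√n
To reduce width by factor 3, need √n to grow by 3 → need 3² = 9 times as many samples.

Current: n = 110, width = 4.82
New: n = 990, width ≈ 1.60

Width reduced by factor of 4.82/1.60 = 3.01.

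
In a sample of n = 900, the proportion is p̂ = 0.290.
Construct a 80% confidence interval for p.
(0.271, 0.309)

Proportion CI:
SE = √(p̂(1-p̂)/n) = √(0.290 · 0.710 / 900) = 0.01513

z* = 1.282
Margin = z* · SE = 1.282 · 0.01513 = 0.0194

CI: 0.290 ± 0.0194 = (0.271, 0.309)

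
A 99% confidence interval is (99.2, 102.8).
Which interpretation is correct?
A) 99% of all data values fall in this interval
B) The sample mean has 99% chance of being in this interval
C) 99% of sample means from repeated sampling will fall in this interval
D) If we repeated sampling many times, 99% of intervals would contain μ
D

A) Wrong — a CI is about the parameter μ, not individual data values.
B) Wrong — x̄ is observed and sits in the interval by construction.
C) Wrong — coverage applies to intervals containing μ, not to future x̄ values.
D) Correct — this is the frequentist long-run coverage interpretation.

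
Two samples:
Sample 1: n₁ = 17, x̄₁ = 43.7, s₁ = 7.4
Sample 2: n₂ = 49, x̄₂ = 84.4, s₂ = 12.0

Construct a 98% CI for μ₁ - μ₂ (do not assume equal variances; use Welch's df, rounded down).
(-46.69, -34.71)

Difference: x̄₁ - x̄₂ = -40.70
SE = √(s₁²/n₁ + s₂²/n₂) = √(7.4²/17 + 12.0²/49) = 2.4819
df = 45.80 → 45 (Welch–Satterthwaite, rounded down)
t* = 2.412

CI: -40.70 ± 2.412 · 2.4819 = -40.70 ± 5.99 = (-46.69, -34.71)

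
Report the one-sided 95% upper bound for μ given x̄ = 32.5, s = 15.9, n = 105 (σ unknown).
μ ≤ 35.08

Upper bound (one-sided):
t* = 1.660 (one-sided for 95%)
Upper bound = x̄ + t* · s/√n = 32.5 + 1.660 · 15.9/√105 = 35.08

We are 95% confident that μ ≤ 35.08.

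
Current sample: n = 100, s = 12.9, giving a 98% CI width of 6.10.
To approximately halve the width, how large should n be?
n ≈ 400

CI width ∝ 1/√n
To reduce width by factor 2, need √n to grow by 2 → need 2² = 4 times as many samples.

Current: n = 100, width = 6.10
New: n = 400, width ≈ 3.01

Width reduced by factor of 6.10/3.01 = 2.03.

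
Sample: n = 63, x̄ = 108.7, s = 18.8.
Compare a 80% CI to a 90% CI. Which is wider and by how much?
90% CI is wider by 1.78

df = 62
80% CI: t* = 1.295, (105.63, 111.77), width = 2 · t* · s/√n = 6.13
90% CI: t* = 1.670, (104.74, 112.66), width = 2 · t* · s/√n = 7.91

The 90% CI is wider by 7.91 - 6.13 = 1.78.
Higher confidence requires a wider interval.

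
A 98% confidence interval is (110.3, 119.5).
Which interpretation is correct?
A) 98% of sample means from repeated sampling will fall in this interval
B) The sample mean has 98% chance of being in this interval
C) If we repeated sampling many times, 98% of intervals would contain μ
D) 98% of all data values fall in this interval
C

A) Wrong — coverage applies to intervals containing μ, not to future x̄ values.
B) Wrong — x̄ is observed and sits in the interval by construction.
C) Correct — this is the frequentist long-run coverage interpretation.
D) Wrong — a CI is about the parameter μ, not individual data values.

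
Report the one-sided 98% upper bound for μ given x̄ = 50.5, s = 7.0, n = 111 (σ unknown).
μ ≤ 51.88

Upper bound (one-sided):
t* = 2.078 (one-sided for 98%)
Upper bound = x̄ + t* · s/√n = 50.5 + 2.078 · 7.0/√111 = 51.88

We are 98% confident that μ ≤ 51.88.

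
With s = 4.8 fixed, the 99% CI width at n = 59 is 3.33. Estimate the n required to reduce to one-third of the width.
n ≈ 531

CI width ∝ 1/√n
To reduce width by factor 3, need √n to grow by 3 → need 3² = 9 times as many samples.

Current: n = 59, width = 3.33
New: n = 531, width ≈ 1.08

Width reduced by factor of 3.33/1.08 = 3.08.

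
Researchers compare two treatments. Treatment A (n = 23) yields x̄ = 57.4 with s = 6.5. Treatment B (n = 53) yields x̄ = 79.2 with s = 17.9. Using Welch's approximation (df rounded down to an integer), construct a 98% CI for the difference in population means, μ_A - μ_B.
(-28.48, -15.12)

Difference: x̄₁ - x̄₂ = -21.80
SE = √(s₁²/n₁ + s₂²/n₂) = √(6.5²/23 + 17.9²/53) = 2.8076
df = 72.57 → 72 (Welch–Satterthwaite, rounded down)
t* = 2.379

CI: -21.80 ± 2.379 · 2.8076 = -21.80 ± 6.68 = (-28.48, -15.12)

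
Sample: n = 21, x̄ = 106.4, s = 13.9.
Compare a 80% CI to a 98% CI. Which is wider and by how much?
98% CI is wider by 7.30

df = 20
80% CI: t* = 1.325, (102.38, 110.42), width = 2 · t* · s/√n = 8.04
98% CI: t* = 2.528, (98.73, 114.07), width = 2 · t* · s/√n = 15.34

The 98% CI is wider by 15.34 - 8.04 = 7.30.
Higher confidence requires a wider interval.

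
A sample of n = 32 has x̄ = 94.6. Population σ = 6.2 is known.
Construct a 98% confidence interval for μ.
(92.05, 97.15)

z-interval (σ known):
z* = 2.326 for 98% confidence

Margin of error = z* · σ/√n = 2.326 · 6.2/√32 = 2.55

CI: (94.6 - 2.55, 94.6 + 2.55) = (92.05, 97.15)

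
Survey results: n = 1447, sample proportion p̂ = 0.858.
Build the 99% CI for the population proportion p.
(0.834, 0.882)

Proportion CI:
SE = √(p̂(1-p̂)/n) = √(0.858 · 0.142 / 1447) = 0.00918

z* = 2.576
Margin = z* · SE = 2.576 · 0.00918 = 0.0236

CI: 0.858 ± 0.0236 = (0.834, 0.882)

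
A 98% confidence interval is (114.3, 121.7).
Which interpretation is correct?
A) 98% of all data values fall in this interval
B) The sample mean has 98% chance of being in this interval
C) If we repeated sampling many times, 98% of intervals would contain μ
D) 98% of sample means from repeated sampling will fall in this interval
C

A) Wrong — a CI is about the parameter μ, not individual data values.
B) Wrong — x̄ is observed and sits in the interval by construction.
C) Correct — this is the frequentist long-run coverage interpretation.
D) Wrong — coverage applies to intervals containing μ, not to future x̄ values.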